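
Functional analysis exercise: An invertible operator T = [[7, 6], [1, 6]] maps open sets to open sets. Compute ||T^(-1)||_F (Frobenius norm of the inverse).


det(T) = 7*6 - 6*1 = 36
T^(-1) = (1/36) * [[6, -6], [-1, 7]] = [[0.1667, -0.1667], [-0.0278, 0.1944]]
||T^(-1)||_F^2 = 0.1667^2 + (-0.1667)^2 + (-0.0278)^2 + 0.1944^2 = 0.0941
||T^(-1)||_F = sqrt(0.0941) = 0.3068

0.3068


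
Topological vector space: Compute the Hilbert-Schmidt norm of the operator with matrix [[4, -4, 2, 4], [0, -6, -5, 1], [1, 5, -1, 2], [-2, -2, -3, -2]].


The Hilbert-Schmidt norm is sqrt(sum of squares of all entries).
Sum of squares = 4^2 + (-4)^2 + 2^2 + 4^2 + 0^2 + (-6)^2 + (-5)^2 + 1^2 + 1^2 + 5^2 + (-1)^2 + 2^2 + (-2)^2 + (-2)^2 + (-3)^2 + (-2)^2
= 16 + 16 + 4 + 16 + 0 + 36 + 25 + 1 + 1 + 25 + 1 + 4 + 4 + 4 + 9 + 4 = 166
||T||_HS = sqrt(166) = 12.8841

12.8841


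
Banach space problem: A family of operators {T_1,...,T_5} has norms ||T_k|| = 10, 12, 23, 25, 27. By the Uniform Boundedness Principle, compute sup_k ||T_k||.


By the Uniform Boundedness Principle, the supremum of norms is finite.
sup_k ||T_k|| = max(10, 12, 23, 25, 27) = 27

27


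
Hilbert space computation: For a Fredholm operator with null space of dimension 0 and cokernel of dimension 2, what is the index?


The Fredholm index is defined as ind(T) = dim(ker T) - dim(coker T)
= 0 - 2
= -2

-2


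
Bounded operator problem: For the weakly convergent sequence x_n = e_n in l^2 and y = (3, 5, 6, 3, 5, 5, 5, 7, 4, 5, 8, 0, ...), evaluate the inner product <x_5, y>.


x_5 = e_5 is the standard basis vector with 1 in position 5.
<x_5, y> = y_5 = 5
As n -> infinity, <x_n, y> -> 0, confirming weak convergence of (x_n) to 0.

5


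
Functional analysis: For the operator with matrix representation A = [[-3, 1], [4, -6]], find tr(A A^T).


trace(A * A^T) = sum of squares of all entries
= (-3)^2 + 1^2 + 4^2 + (-6)^2
= 9 + 1 + 16 + 36
= 62

62


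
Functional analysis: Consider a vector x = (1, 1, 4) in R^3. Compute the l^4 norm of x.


The l^4 norm = (sum |x_i|^4)^(1/4)
Sum of 4th powers = 1 + 1 + 256 = 258
||x||_4 = (258)^(1/4) = 4.0078

4.0078


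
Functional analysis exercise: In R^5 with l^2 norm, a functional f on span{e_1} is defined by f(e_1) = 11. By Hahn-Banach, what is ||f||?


The norm of f is given by ||f|| = sup_{||x||=1} |f(x)|.
On span{e_1}, ||e_1|| = 1, so ||f|| = |f(e_1)| / ||e_1||
= |11| / 1 = 11.0000

11.0000


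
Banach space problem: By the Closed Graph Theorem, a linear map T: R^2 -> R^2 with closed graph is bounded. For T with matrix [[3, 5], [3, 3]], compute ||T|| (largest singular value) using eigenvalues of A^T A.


A^T A = [[18, 24], [24, 34]]
trace(A^T A) = 52, det(A^T A) = 36
discriminant = 52^2 - 4*36 = 2560
Largest eigenvalue of A^T A = (trace + sqrt(disc))/2 = 51.2982
||T|| = sqrt(51.2982) = 7.1623

7.1623


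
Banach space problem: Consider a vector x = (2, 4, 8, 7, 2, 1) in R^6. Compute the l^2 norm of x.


The l^2 norm = (sum |x_i|^2)^(1/2)
Sum of 2th powers = 4 + 16 + 64 + 49 + 4 + 1 = 138
||x||_2 = (138)^(1/2) = 11.7473

11.7473


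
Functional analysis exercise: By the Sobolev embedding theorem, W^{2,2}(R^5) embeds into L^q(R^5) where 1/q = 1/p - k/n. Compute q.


Using the Sobolev embedding formula: 1/q = 1/p - k/n
1/q = 1/2 - 2/5 = 1/10
q = 1/(1/10) = 10

10.0000


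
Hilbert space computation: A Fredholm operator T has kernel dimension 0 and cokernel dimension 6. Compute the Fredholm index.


The Fredholm index is defined as ind(T) = dim(ker T) - dim(coker T)
= 0 - 6
= -6

-6


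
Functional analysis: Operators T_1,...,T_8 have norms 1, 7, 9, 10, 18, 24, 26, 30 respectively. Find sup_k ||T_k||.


By the Uniform Boundedness Principle, the supremum of norms is finite.
sup_k ||T_k|| = max(1, 7, 9, 10, 18, 24, 26, 30) = 30

30


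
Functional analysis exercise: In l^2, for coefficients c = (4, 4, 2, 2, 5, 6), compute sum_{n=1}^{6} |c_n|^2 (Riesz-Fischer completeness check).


sum |c_n|^2 = 4^2 + 4^2 + 2^2 + 2^2 + 5^2 + 6^2
= 16 + 16 + 4 + 4 + 25 + 36
= 101

101


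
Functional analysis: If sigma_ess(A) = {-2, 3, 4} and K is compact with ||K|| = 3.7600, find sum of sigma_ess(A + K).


By Weyl's theorem, the essential spectrum is invariant under compact perturbations.
sigma_ess(A + K) = sigma_ess(A) = {-2, 3, 4}
Sum = -2 + 3 + 4 = 5

5


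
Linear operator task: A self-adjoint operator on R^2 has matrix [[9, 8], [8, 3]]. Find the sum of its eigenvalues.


For a self-adjoint (symmetric) matrix, the eigenvalues are real.
The sum of eigenvalues equals the trace of the matrix.
trace = 9 + 3 = 12

12


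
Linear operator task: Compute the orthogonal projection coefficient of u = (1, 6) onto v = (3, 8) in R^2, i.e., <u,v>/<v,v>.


Computing <u,v> = 1*3 + 6*8 = 51
Computing <v,v> = 3^2 + 8^2 = 73
Projection coefficient = 51/73 = 0.6986

0.6986


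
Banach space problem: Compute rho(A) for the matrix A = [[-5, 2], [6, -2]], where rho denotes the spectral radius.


For a 2x2 matrix, eigenvalues satisfy lambda^2 - (trace)*lambda + det = 0
trace = -5 + -2 = -7
det = -5*-2 - 2*6 = -2
discriminant = (-7)^2 - 4*(-2) = 57
spectral radius = max |eigenvalue| = 7.2749

7.2749


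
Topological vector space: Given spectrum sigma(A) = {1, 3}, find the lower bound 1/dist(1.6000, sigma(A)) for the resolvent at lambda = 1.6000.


dist(1.6000, {1, 3}) = min(|1.6000 - 1|, |1.6000 - 3|)
= min(0.6000, 1.4000) = 0.6000
Resolvent bound = 1/0.6000 = 1.6667

1.6667


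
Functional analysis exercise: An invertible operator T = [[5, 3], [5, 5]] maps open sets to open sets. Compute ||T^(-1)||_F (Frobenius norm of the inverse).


det(T) = 5*5 - 3*5 = 10
T^(-1) = (1/10) * [[5, -3], [-5, 5]] = [[0.5000, -0.3000], [-0.5000, 0.5000]]
||T^(-1)||_F^2 = 0.5000^2 + (-0.3000)^2 + (-0.5000)^2 + 0.5000^2 = 0.8400
||T^(-1)||_F = sqrt(0.8400) = 0.9165

0.9165


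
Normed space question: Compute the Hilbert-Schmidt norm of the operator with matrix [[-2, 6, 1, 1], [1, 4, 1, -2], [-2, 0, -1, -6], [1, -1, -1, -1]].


The Hilbert-Schmidt norm is sqrt(sum of squares of all entries).
Sum of squares = (-2)^2 + 6^2 + 1^2 + 1^2 + 1^2 + 4^2 + 1^2 + (-2)^2 + (-2)^2 + 0^2 + (-1)^2 + (-6)^2 + 1^2 + (-1)^2 + (-1)^2 + (-1)^2
= 4 + 36 + 1 + 1 + 1 + 16 + 1 + 4 + 4 + 0 + 1 + 36 + 1 + 1 + 1 + 1 = 109
||T||_HS = sqrt(109) = 10.4403

10.4403


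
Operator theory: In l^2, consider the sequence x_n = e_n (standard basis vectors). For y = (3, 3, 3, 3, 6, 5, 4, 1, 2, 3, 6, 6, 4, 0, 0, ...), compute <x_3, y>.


x_3 = e_3 is the standard basis vector with 1 in position 3.
<x_3, y> = y_3 = 3
As n -> infinity, <x_n, y> -> 0, confirming weak convergence of (x_n) to 0.

3


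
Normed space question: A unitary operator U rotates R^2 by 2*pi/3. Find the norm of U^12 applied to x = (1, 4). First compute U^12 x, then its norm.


U is a rotation by theta = 2*pi/3
U^12 = rotation by 12*theta = 24*pi/3 = 0*pi/3 (mod 2*pi)
cos(0*pi/3) = 1.0000, sin(0*pi/3) = 0.0000
U^12 x = (1.0000 * 1 - 0.0000 * 4, 0.0000 * 1 + 1.0000 * 4)
= (1.0000, 4.0000)
||U^12 x|| = sqrt(1.0000^2 + 4.0000^2) = sqrt(17.0000) = 4.1231

4.1231


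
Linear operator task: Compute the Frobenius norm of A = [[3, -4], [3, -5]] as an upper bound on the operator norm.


||A||_F^2 = sum a_ij^2
= 3^2 + (-4)^2 + 3^2 + (-5)^2
= 9 + 16 + 9 + 25 = 59
||A||_F = sqrt(59) = 7.6811

7.6811


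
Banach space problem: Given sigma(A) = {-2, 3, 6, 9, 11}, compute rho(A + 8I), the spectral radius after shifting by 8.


Spectrum of A + 8I = {6, 11, 14, 17, 19}
Spectral radius = max |lambda| over the shifted spectrum
= max(6, 11, 14, 17, 19) = 19

19


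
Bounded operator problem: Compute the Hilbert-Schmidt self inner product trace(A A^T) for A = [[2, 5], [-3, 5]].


trace(A * A^T) = sum of squares of all entries
= 2^2 + 5^2 + (-3)^2 + 5^2
= 4 + 25 + 9 + 25
= 63

63


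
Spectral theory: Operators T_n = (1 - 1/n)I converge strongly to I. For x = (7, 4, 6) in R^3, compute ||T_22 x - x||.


T_22 x - x = (1 - 1/22)x - x = -x/22
||x|| = sqrt(101) = 10.0499
||T_22 x - x|| = ||x||/22 = 10.0499/22 = 0.4568

0.4568


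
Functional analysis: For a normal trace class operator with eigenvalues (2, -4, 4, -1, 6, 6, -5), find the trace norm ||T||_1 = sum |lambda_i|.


For a normal operator, singular values equal |eigenvalues|.
Trace norm = sum |lambda_i| = 2 + 4 + 4 + 1 + 6 + 6 + 5
= 28

28


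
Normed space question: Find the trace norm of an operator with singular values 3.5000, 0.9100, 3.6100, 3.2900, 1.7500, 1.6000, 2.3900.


The nuclear norm is the sum of all singular values.
||T||_1 = 3.5000 + 0.9100 + 3.6100 + 3.2900 + 1.7500 + 1.6000 + 2.3900
= 17.0500

17.0500


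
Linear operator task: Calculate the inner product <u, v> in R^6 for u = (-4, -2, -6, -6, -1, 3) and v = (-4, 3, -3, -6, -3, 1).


Computing the standard inner product <u, v> = sum u_i * v_i
= -4*-4 + -2*3 + -6*-3 + -6*-6 + -1*-3 + 3*1
= 16 + -6 + 18 + 36 + 3 + 3
= 70

70


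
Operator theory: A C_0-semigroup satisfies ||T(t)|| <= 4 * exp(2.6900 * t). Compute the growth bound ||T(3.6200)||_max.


||T(3.6200)|| <= 4 * exp(2.6900 * 3.6200)
= 4 * exp(9.7378)
= 4 * 16946.2187
= 67784.8746

67784.8746


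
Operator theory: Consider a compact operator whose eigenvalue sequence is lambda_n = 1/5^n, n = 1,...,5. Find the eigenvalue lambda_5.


The eigenvalue formula gives lambda_5 = 1/5^5
= 1/3125
= 3.2000e-04

3.2000e-04


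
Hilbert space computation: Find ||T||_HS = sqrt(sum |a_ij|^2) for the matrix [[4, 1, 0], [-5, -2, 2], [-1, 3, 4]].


The Hilbert-Schmidt norm is sqrt(sum of squares of all entries).
Sum of squares = 4^2 + 1^2 + 0^2 + (-5)^2 + (-2)^2 + 2^2 + (-1)^2 + 3^2 + 4^2
= 16 + 1 + 0 + 25 + 4 + 4 + 1 + 9 + 16 = 76
||T||_HS = sqrt(76) = 8.7178

8.7178


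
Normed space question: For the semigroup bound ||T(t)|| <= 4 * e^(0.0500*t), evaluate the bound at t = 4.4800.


||T(4.4800)|| <= 4 * exp(0.0500 * 4.4800)
= 4 * exp(0.2240)
= 4 * 1.2511
= 5.0043

5.0043


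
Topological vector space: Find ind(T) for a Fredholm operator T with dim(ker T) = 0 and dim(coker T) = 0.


The Fredholm index is defined as ind(T) = dim(ker T) - dim(coker T)
= 0 - 0
= 0

0


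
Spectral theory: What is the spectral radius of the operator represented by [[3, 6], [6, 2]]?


For a 2x2 matrix, eigenvalues satisfy lambda^2 - (trace)*lambda + det = 0
trace = 3 + 2 = 5
det = 3*2 - 6*6 = -30
discriminant = 5^2 - 4*(-30) = 145
spectral radius = max |eigenvalue| = 8.5208

8.5208


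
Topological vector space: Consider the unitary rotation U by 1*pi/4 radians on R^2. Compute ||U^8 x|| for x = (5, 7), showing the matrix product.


U is a rotation by theta = 1*pi/4
U^8 = rotation by 8*theta = 8*pi/4 = 0*pi/4 (mod 2*pi)
cos(0*pi/4) = 1.0000, sin(0*pi/4) = 0.0000
U^8 x = (1.0000 * 5 - 0.0000 * 7, 0.0000 * 5 + 1.0000 * 7)
= (5.0000, 7.0000)
||U^8 x|| = sqrt(5.0000^2 + 7.0000^2) = sqrt(74.0000) = 8.6023

8.6023


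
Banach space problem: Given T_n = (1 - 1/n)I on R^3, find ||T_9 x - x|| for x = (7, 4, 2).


T_9 x - x = (1 - 1/9)x - x = -x/9
||x|| = sqrt(69) = 8.3066
||T_9 x - x|| = ||x||/9 = 8.3066/9 = 0.9230

0.9230


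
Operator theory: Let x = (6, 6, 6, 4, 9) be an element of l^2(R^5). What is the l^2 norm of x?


The l^2 norm = (sum |x_i|^2)^(1/2)
Sum of 2th powers = 36 + 36 + 36 + 16 + 81 = 205
||x||_2 = (205)^(1/2) = 14.3178

14.3178


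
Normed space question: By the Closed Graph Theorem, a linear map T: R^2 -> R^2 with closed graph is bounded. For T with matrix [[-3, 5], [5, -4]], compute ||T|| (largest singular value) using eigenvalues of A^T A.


A^T A = [[34, -35], [-35, 41]]
trace(A^T A) = 75, det(A^T A) = 169
discriminant = 75^2 - 4*169 = 4949
Largest eigenvalue of A^T A = (trace + sqrt(disc))/2 = 72.6746
||T|| = sqrt(72.6746) = 8.5249

8.5249


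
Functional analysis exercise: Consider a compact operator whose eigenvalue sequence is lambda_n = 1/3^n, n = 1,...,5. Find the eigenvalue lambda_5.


The eigenvalue formula gives lambda_5 = 1/3^5
= 1/243
= 0.0041

0.0041


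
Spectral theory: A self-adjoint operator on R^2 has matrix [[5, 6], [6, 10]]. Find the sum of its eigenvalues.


For a self-adjoint (symmetric) matrix, the eigenvalues are real.
The sum of eigenvalues equals the trace of the matrix.
trace = 5 + 10 = 15

15


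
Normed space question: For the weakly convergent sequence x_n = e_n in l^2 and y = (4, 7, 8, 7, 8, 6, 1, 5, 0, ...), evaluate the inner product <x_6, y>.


x_6 = e_6 is the standard basis vector with 1 in position 6.
<x_6, y> = y_6 = 6
As n -> infinity, <x_n, y> -> 0, confirming weak convergence of (x_n) to 0.

6


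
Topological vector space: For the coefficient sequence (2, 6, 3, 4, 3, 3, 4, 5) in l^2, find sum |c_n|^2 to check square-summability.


sum |c_n|^2 = 2^2 + 6^2 + 3^2 + 4^2 + 3^2 + 3^2 + 4^2 + 5^2
= 4 + 36 + 9 + 16 + 9 + 9 + 16 + 25
= 124

124


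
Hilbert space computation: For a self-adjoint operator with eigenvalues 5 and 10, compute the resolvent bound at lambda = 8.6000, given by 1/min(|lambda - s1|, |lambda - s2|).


dist(8.6000, {5, 10}) = min(|8.6000 - 5|, |8.6000 - 10|)
= min(3.6000, 1.4000) = 1.4000
Resolvent bound = 1/1.4000 = 0.7143

0.7143


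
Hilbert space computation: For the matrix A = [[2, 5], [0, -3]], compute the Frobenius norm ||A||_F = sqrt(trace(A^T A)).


||A||_F^2 = sum a_ij^2
= 2^2 + 5^2 + 0^2 + (-3)^2
= 4 + 25 + 0 + 9 = 38
||A||_F = sqrt(38) = 6.1644

6.1644


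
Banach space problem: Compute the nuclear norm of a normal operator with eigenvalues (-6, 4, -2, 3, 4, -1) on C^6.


For a normal operator, singular values equal |eigenvalues|.
Trace norm = sum |lambda_i| = 6 + 4 + 2 + 3 + 4 + 1
= 20

20


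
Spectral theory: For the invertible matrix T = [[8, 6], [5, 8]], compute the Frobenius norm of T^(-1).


det(T) = 8*8 - 6*5 = 34
T^(-1) = (1/34) * [[8, -6], [-5, 8]] = [[0.2353, -0.1765], [-0.1471, 0.2353]]
||T^(-1)||_F^2 = 0.2353^2 + (-0.1765)^2 + (-0.1471)^2 + 0.2353^2 = 0.1635
||T^(-1)||_F = sqrt(0.1635) = 0.4043

0.4043


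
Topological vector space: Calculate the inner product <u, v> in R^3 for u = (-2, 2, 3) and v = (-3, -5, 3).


Computing the standard inner product <u, v> = sum u_i * v_i
= -2*-3 + 2*-5 + 3*3
= 6 + -10 + 9
= 5

5


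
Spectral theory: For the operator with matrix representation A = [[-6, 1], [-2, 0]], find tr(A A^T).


trace(A * A^T) = sum of squares of all entries
= (-6)^2 + 1^2 + (-2)^2 + 0^2
= 36 + 1 + 4 + 0
= 41

41


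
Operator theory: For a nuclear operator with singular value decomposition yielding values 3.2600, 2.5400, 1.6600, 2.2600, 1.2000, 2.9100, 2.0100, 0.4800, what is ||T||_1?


The nuclear norm is the sum of all singular values.
||T||_1 = 3.2600 + 2.5400 + 1.6600 + 2.2600 + 1.2000 + 2.9100 + 2.0100 + 0.4800
= 16.3200

16.3200


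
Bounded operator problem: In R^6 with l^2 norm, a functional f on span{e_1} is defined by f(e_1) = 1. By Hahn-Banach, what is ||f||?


The norm of f is given by ||f|| = sup_{||x||=1} |f(x)|.
On span{e_1}, ||e_1|| = 1, so ||f|| = |f(e_1)| / ||e_1||
= |1| / 1 = 1.0000

1.0000


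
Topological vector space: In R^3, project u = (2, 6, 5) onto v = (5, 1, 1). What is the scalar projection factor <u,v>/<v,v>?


Computing <u,v> = 2*5 + 6*1 + 5*1 = 21
Computing <v,v> = 5^2 + 1^2 + 1^2 = 27
Projection coefficient = 21/27 = 0.7778

0.7778


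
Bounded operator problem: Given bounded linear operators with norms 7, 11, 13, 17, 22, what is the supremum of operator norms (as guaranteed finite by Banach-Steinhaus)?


By the Uniform Boundedness Principle, the supremum of norms is finite.
sup_k ||T_k|| = max(7, 11, 13, 17, 22) = 22

22


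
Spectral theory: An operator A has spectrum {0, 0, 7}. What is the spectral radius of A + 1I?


Spectrum of A + 1I = {1, 1, 8}
Spectral radius = max |lambda| over the shifted spectrum
= max(1, 1, 8) = 8

8


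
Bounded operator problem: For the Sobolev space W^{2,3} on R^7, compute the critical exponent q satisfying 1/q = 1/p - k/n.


Using the Sobolev embedding formula: 1/q = 1/p - k/n
1/q = 1/3 - 2/7 = 1/21
q = 1/(1/21) = 21

21.0000


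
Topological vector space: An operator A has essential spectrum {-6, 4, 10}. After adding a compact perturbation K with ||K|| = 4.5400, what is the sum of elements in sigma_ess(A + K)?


By Weyl's theorem, the essential spectrum is invariant under compact perturbations.
sigma_ess(A + K) = sigma_ess(A) = {-6, 4, 10}
Sum = -6 + 4 + 10 = 8

8


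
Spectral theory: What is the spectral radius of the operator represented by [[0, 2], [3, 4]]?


For a 2x2 matrix, eigenvalues satisfy lambda^2 - (trace)*lambda + det = 0
trace = 0 + 4 = 4
det = 0*4 - 2*3 = -6
discriminant = 4^2 - 4*(-6) = 40
spectral radius = max |eigenvalue| = 5.1623

5.1623


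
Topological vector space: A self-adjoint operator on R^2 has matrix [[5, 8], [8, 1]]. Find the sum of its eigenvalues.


For a self-adjoint (symmetric) matrix, the eigenvalues are real.
The sum of eigenvalues equals the trace of the matrix.
trace = 5 + 1 = 6

6


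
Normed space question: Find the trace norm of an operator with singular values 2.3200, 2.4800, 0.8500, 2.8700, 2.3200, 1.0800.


The nuclear norm is the sum of all singular values.
||T||_1 = 2.3200 + 2.4800 + 0.8500 + 2.8700 + 2.3200 + 1.0800
= 11.9200

11.9200


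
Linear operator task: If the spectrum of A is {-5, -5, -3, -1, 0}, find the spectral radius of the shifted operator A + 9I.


Spectrum of A + 9I = {4, 4, 6, 8, 9}
Spectral radius = max |lambda| over the shifted spectrum
= max(4, 4, 6, 8, 9) = 9

9


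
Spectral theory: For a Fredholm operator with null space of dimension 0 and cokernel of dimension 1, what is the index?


The Fredholm index is defined as ind(T) = dim(ker T) - dim(coker T)
= 0 - 1
= -1

-1


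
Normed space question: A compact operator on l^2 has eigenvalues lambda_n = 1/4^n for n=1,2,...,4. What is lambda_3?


The eigenvalue formula gives lambda_3 = 1/4^3
= 1/64
= 0.0156

0.0156


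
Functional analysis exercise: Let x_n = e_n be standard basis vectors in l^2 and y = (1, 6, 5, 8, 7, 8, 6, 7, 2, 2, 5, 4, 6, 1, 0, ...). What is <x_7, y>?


x_7 = e_7 is the standard basis vector with 1 in position 7.
<x_7, y> = y_7 = 6
As n -> infinity, <x_n, y> -> 0, confirming weak convergence of (x_n) to 0.

6


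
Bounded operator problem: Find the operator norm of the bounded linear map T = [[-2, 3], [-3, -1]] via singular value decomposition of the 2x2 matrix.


A^T A = [[13, -3], [-3, 10]]
trace(A^T A) = 23, det(A^T A) = 121
discriminant = 23^2 - 4*121 = 45
Largest eigenvalue of A^T A = (trace + sqrt(disc))/2 = 14.8541
||T|| = sqrt(14.8541) = 3.8541

3.8541


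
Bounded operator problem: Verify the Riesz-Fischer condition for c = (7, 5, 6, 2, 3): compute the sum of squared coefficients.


sum |c_n|^2 = 7^2 + 5^2 + 6^2 + 2^2 + 3^2
= 49 + 25 + 36 + 4 + 9
= 123

123


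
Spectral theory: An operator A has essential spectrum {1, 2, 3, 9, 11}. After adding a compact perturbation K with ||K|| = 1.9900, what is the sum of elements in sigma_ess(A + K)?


By Weyl's theorem, the essential spectrum is invariant under compact perturbations.
sigma_ess(A + K) = sigma_ess(A) = {1, 2, 3, 9, 11}
Sum = 1 + 2 + 3 + 9 + 11 = 26

26


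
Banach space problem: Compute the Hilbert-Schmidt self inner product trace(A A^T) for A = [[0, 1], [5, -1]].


trace(A * A^T) = sum of squares of all entries
= 0^2 + 1^2 + 5^2 + (-1)^2
= 0 + 1 + 25 + 1
= 27

27


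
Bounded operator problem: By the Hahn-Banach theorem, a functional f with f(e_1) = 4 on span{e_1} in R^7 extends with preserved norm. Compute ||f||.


The norm of f is given by ||f|| = sup_{||x||=1} |f(x)|.
On span{e_1}, ||e_1|| = 1, so ||f|| = |f(e_1)| / ||e_1||
= |4| / 1 = 4.0000

4.0000


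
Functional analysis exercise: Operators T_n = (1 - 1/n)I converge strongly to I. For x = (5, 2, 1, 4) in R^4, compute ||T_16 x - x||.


T_16 x - x = (1 - 1/16)x - x = -x/16
||x|| = sqrt(46) = 6.7823
||T_16 x - x|| = ||x||/16 = 6.7823/16 = 0.4239

0.4239


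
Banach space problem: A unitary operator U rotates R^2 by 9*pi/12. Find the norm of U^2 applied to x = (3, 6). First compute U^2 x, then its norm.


U is a rotation by theta = 9*pi/12
U^2 = rotation by 2*theta = 18*pi/12
cos(18*pi/12) = 0.0000, sin(18*pi/12) = -1.0000
U^2 x = (0.0000 * 3 - -1.0000 * 6, -1.0000 * 3 + 0.0000 * 6)
= (6.0000, -3.0000)
||U^2 x|| = sqrt(6.0000^2 + (-3.0000)^2) = sqrt(45.0000) = 6.7082

6.7082


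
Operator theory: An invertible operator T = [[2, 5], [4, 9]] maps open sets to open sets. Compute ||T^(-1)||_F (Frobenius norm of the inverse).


det(T) = 2*9 - 5*4 = -2
T^(-1) = (1/-2) * [[9, -5], [-4, 2]] = [[-4.5000, 2.5000], [2.0000, -1.0000]]
||T^(-1)||_F^2 = (-4.5000)^2 + 2.5000^2 + 2.0000^2 + (-1.0000)^2 = 31.5000
||T^(-1)||_F = sqrt(31.5000) = 5.6125

5.6125


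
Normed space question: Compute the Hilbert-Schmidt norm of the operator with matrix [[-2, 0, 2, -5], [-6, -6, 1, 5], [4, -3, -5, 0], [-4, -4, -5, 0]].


The Hilbert-Schmidt norm is sqrt(sum of squares of all entries).
Sum of squares = (-2)^2 + 0^2 + 2^2 + (-5)^2 + (-6)^2 + (-6)^2 + 1^2 + 5^2 + 4^2 + (-3)^2 + (-5)^2 + 0^2 + (-4)^2 + (-4)^2 + (-5)^2 + 0^2
= 4 + 0 + 4 + 25 + 36 + 36 + 1 + 25 + 16 + 9 + 25 + 0 + 16 + 16 + 25 + 0 = 238
||T||_HS = sqrt(238) = 15.4272

15.4272


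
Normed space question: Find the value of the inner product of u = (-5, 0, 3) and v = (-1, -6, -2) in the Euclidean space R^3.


Computing the standard inner product <u, v> = sum u_i * v_i
= -5*-1 + 0*-6 + 3*-2
= 5 + 0 + -6
= -1

-1


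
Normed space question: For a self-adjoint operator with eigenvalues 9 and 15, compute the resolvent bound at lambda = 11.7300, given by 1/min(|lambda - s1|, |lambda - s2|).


dist(11.7300, {9, 15}) = min(|11.7300 - 9|, |11.7300 - 15|)
= min(2.7300, 3.2700) = 2.7300
Resolvent bound = 1/2.7300 = 0.3663

0.3663


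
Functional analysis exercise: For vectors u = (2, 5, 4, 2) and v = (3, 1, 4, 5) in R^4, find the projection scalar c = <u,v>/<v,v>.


Computing <u,v> = 2*3 + 5*1 + 4*4 + 2*5 = 37
Computing <v,v> = 3^2 + 1^2 + 4^2 + 5^2 = 51
Projection coefficient = 37/51 = 0.7255

0.7255


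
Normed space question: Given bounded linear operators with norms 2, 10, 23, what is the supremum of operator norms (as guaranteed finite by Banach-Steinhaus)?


By the Uniform Boundedness Principle, the supremum of norms is finite.
sup_k ||T_k|| = max(2, 10, 23) = 23

23


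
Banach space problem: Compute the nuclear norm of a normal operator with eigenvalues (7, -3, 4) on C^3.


For a normal operator, singular values equal |eigenvalues|.
Trace norm = sum |lambda_i| = 7 + 3 + 4
= 14

14


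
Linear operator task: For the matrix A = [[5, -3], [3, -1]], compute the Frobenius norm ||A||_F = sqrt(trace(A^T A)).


||A||_F^2 = sum a_ij^2
= 5^2 + (-3)^2 + 3^2 + (-1)^2
= 25 + 9 + 9 + 1 = 44
||A||_F = sqrt(44) = 6.6332

6.6332


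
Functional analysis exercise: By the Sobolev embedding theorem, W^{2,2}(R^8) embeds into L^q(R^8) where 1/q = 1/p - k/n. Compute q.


Using the Sobolev embedding formula: 1/q = 1/p - k/n
1/q = 1/2 - 2/8 = 1/4
q = 1/(1/4) = 4

4.0000


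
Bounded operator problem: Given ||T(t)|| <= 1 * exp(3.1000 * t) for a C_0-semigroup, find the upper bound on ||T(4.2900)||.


||T(4.2900)|| <= 1 * exp(3.1000 * 4.2900)
= 1 * exp(13.2990)
= 1 * 596598.7167
= 596598.7167

596598.7167


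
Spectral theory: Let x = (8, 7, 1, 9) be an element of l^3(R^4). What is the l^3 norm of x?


The l^3 norm = (sum |x_i|^3)^(1/3)
Sum of 3th powers = 512 + 343 + 1 + 729 = 1585
||x||_3 = (1585)^(1/3) = 11.6594

11.6594


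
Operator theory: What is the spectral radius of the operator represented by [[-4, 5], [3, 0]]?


For a 2x2 matrix, eigenvalues satisfy lambda^2 - (trace)*lambda + det = 0
trace = -4 + 0 = -4
det = -4*0 - 5*3 = -15
discriminant = (-4)^2 - 4*(-15) = 76
spectral radius = max |eigenvalue| = 6.3589

6.3589


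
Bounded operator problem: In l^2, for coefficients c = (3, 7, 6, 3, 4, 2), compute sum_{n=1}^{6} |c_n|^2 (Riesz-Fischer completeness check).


sum |c_n|^2 = 3^2 + 7^2 + 6^2 + 3^2 + 4^2 + 2^2
= 9 + 49 + 36 + 9 + 16 + 4
= 123

123


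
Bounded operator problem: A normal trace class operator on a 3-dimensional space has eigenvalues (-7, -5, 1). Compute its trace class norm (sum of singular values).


For a normal operator, singular values equal |eigenvalues|.
Trace norm = sum |lambda_i| = 7 + 5 + 1
= 13

13


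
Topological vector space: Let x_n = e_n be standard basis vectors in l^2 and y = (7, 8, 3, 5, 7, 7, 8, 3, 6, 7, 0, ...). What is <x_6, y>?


x_6 = e_6 is the standard basis vector with 1 in position 6.
<x_6, y> = y_6 = 7
As n -> infinity, <x_n, y> -> 0, confirming weak convergence of (x_n) to 0.

7


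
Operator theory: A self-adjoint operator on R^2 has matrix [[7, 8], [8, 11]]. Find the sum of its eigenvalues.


For a self-adjoint (symmetric) matrix, the eigenvalues are real.
The sum of eigenvalues equals the trace of the matrix.
trace = 7 + 11 = 18

18


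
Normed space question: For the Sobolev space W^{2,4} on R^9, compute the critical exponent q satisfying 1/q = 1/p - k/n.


Using the Sobolev embedding formula: 1/q = 1/p - k/n
1/q = 1/4 - 2/9 = 1/36
q = 1/(1/36) = 36

36.0000


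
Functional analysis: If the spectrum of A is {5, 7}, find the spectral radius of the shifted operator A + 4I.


Spectrum of A + 4I = {9, 11}
Spectral radius = max |lambda| over the shifted spectrum
= max(9, 11) = 11

11


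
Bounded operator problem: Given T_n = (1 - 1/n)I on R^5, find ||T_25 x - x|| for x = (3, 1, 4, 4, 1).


T_25 x - x = (1 - 1/25)x - x = -x/25
||x|| = sqrt(43) = 6.5574
||T_25 x - x|| = ||x||/25 = 6.5574/25 = 0.2623

0.2623


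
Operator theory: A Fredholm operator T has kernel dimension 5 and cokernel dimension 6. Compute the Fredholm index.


The Fredholm index is defined as ind(T) = dim(ker T) - dim(coker T)
= 5 - 6
= -1

-1


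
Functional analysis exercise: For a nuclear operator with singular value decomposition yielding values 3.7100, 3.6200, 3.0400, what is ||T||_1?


The nuclear norm is the sum of all singular values.
||T||_1 = 3.7100 + 3.6200 + 3.0400
= 10.3700

10.3700


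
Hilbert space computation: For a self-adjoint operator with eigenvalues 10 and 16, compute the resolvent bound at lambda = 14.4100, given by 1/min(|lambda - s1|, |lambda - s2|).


dist(14.4100, {10, 16}) = min(|14.4100 - 10|, |14.4100 - 16|)
= min(4.4100, 1.5900) = 1.5900
Resolvent bound = 1/1.5900 = 0.6289

0.6289


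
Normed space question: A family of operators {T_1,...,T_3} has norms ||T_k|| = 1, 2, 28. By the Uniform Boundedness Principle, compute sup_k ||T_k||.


By the Uniform Boundedness Principle, the supremum of norms is finite.
sup_k ||T_k|| = max(1, 2, 28) = 28

28


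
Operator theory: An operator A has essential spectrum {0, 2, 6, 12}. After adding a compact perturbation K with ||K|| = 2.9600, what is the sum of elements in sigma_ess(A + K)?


By Weyl's theorem, the essential spectrum is invariant under compact perturbations.
sigma_ess(A + K) = sigma_ess(A) = {0, 2, 6, 12}
Sum = 0 + 2 + 6 + 12 = 20

20


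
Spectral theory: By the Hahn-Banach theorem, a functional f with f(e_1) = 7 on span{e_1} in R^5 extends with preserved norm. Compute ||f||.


The norm of f is given by ||f|| = sup_{||x||=1} |f(x)|.
On span{e_1}, ||e_1|| = 1, so ||f|| = |f(e_1)| / ||e_1||
= |7| / 1 = 7.0000

7.0000


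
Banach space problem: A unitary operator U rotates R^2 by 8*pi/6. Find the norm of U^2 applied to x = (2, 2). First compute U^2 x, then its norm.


U is a rotation by theta = 8*pi/6
U^2 = rotation by 2*theta = 16*pi/6 = 4*pi/6 (mod 2*pi)
cos(4*pi/6) = -0.5000, sin(4*pi/6) = 0.8660
U^2 x = (-0.5000 * 2 - 0.8660 * 2, 0.8660 * 2 + -0.5000 * 2)
= (-2.7321, 0.7321)
||U^2 x|| = sqrt((-2.7321)^2 + 0.7321^2) = sqrt(8.0000) = 2.8284

2.8284


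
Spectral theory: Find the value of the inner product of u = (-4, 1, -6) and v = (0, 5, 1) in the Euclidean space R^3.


Computing the standard inner product <u, v> = sum u_i * v_i
= -4*0 + 1*5 + -6*1
= 0 + 5 + -6
= -1

-1


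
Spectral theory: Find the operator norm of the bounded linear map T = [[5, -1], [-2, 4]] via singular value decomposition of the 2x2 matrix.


A^T A = [[29, -13], [-13, 17]]
trace(A^T A) = 46, det(A^T A) = 324
discriminant = 46^2 - 4*324 = 820
Largest eigenvalue of A^T A = (trace + sqrt(disc))/2 = 37.3178
||T|| = sqrt(37.3178) = 6.1088

6.1088


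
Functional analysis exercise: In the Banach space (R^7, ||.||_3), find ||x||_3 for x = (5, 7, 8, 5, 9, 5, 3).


The l^3 norm = (sum |x_i|^3)^(1/3)
Sum of 3th powers = 125 + 343 + 512 + 125 + 729 + 125 + 27 = 1986
||x||_3 = (1986)^(1/3) = 12.5697

12.5697


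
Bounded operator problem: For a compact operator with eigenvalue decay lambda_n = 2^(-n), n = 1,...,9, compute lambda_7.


The eigenvalue formula gives lambda_7 = 1/2^7
= 1/128
= 0.0078

0.0078


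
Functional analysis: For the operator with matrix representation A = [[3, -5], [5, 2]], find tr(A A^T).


trace(A * A^T) = sum of squares of all entries
= 3^2 + (-5)^2 + 5^2 + 2^2
= 9 + 25 + 25 + 4
= 63

63


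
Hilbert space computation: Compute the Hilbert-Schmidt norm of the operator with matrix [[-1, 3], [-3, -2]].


The Hilbert-Schmidt norm is sqrt(sum of squares of all entries).
Sum of squares = (-1)^2 + 3^2 + (-3)^2 + (-2)^2
= 1 + 9 + 9 + 4 = 23
||T||_HS = sqrt(23) = 4.7958

4.7958


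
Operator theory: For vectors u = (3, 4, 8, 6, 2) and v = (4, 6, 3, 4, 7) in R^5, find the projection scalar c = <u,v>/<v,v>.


Computing <u,v> = 3*4 + 4*6 + 8*3 + 6*4 + 2*7 = 98
Computing <v,v> = 4^2 + 6^2 + 3^2 + 4^2 + 7^2 = 126
Projection coefficient = 98/126 = 0.7778

0.7778


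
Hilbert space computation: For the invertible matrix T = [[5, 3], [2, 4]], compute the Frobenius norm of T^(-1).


det(T) = 5*4 - 3*2 = 14
T^(-1) = (1/14) * [[4, -3], [-2, 5]] = [[0.2857, -0.2143], [-0.1429, 0.3571]]
||T^(-1)||_F^2 = 0.2857^2 + (-0.2143)^2 + (-0.1429)^2 + 0.3571^2 = 0.2755
||T^(-1)||_F = sqrt(0.2755) = 0.5249

0.5249


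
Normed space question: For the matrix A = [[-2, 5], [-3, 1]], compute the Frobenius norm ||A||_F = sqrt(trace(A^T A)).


||A||_F^2 = sum a_ij^2
= (-2)^2 + 5^2 + (-3)^2 + 1^2
= 4 + 25 + 9 + 1 = 39
||A||_F = sqrt(39) = 6.2450

6.2450


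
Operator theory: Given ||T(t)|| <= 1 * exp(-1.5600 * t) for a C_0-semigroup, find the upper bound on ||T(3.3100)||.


||T(3.3100)|| <= 1 * exp(-1.5600 * 3.3100)
= 1 * exp(-5.1636)
= 1 * 0.0057
= 0.0057

0.0057


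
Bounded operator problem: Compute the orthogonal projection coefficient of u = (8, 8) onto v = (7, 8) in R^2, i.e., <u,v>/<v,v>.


Computing <u,v> = 8*7 + 8*8 = 120
Computing <v,v> = 7^2 + 8^2 = 113
Projection coefficient = 120/113 = 1.0619

1.0619


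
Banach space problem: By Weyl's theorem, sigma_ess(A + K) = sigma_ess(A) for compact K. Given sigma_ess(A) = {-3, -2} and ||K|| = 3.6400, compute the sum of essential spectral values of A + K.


By Weyl's theorem, the essential spectrum is invariant under compact perturbations.
sigma_ess(A + K) = sigma_ess(A) = {-3, -2}
Sum = -3 + -2 = -5

-5


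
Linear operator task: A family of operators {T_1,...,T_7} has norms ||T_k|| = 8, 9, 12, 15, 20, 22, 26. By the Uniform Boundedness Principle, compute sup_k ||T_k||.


By the Uniform Boundedness Principle, the supremum of norms is finite.
sup_k ||T_k|| = max(8, 9, 12, 15, 20, 22, 26) = 26

26


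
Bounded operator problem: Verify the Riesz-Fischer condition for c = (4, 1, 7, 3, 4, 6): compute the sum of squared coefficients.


sum |c_n|^2 = 4^2 + 1^2 + 7^2 + 3^2 + 4^2 + 6^2
= 16 + 1 + 49 + 9 + 16 + 36
= 127

127


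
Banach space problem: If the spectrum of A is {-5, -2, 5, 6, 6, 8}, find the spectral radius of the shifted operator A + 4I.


Spectrum of A + 4I = {-1, 2, 9, 10, 10, 12}
Spectral radius = max |lambda| over the shifted spectrum
= max(1, 2, 9, 10, 10, 12) = 12

12


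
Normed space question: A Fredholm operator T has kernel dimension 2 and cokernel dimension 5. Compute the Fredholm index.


The Fredholm index is defined as ind(T) = dim(ker T) - dim(coker T)
= 2 - 5
= -3

-3


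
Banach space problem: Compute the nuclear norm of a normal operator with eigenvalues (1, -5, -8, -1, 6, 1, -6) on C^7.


For a normal operator, singular values equal |eigenvalues|.
Trace norm = sum |lambda_i| = 1 + 5 + 8 + 1 + 6 + 1 + 6
= 28

28


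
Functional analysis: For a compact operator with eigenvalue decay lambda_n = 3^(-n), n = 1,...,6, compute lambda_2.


The eigenvalue formula gives lambda_2 = 1/3^2
= 1/9
= 0.1111

0.1111


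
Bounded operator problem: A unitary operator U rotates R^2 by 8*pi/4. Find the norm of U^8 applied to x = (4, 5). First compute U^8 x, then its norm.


U is a rotation by theta = 8*pi/4
U^8 = rotation by 8*theta = 64*pi/4 = 0*pi/4 (mod 2*pi)
cos(0*pi/4) = 1.0000, sin(0*pi/4) = 0.0000
U^8 x = (1.0000 * 4 - 0.0000 * 5, 0.0000 * 4 + 1.0000 * 5)
= (4.0000, 5.0000)
||U^8 x|| = sqrt(4.0000^2 + 5.0000^2) = sqrt(41.0000) = 6.4031

6.4031


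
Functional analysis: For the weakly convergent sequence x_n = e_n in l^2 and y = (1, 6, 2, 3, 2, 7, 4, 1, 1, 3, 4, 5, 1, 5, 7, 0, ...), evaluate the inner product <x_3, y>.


x_3 = e_3 is the standard basis vector with 1 in position 3.
<x_3, y> = y_3 = 2
As n -> infinity, <x_n, y> -> 0, confirming weak convergence of (x_n) to 0.

2


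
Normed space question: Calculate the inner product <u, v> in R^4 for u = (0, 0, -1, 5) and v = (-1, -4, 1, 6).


Computing the standard inner product <u, v> = sum u_i * v_i
= 0*-1 + 0*-4 + -1*1 + 5*6
= 0 + 0 + -1 + 30
= 29

29


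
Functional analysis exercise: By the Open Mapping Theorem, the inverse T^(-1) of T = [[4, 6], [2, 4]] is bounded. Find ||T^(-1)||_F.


det(T) = 4*4 - 6*2 = 4
T^(-1) = (1/4) * [[4, -6], [-2, 4]] = [[1.0000, -1.5000], [-0.5000, 1.0000]]
||T^(-1)||_F^2 = 1.0000^2 + (-1.5000)^2 + (-0.5000)^2 + 1.0000^2 = 4.5000
||T^(-1)||_F = sqrt(4.5000) = 2.1213

2.1213


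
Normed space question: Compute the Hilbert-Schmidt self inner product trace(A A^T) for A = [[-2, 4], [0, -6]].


trace(A * A^T) = sum of squares of all entries
= (-2)^2 + 4^2 + 0^2 + (-6)^2
= 4 + 16 + 0 + 36
= 56

56


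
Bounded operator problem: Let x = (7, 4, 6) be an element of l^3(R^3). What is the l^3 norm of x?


The l^3 norm = (sum |x_i|^3)^(1/3)
Sum of 3th powers = 343 + 64 + 216 = 623
||x||_3 = (623)^(1/3) = 8.5408

8.5408


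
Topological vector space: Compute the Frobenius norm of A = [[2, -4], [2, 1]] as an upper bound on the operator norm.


||A||_F^2 = sum a_ij^2
= 2^2 + (-4)^2 + 2^2 + 1^2
= 4 + 16 + 4 + 1 = 25
||A||_F = sqrt(25) = 5.0000

5.0000


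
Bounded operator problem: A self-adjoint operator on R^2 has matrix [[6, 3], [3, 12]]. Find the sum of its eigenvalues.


For a self-adjoint (symmetric) matrix, the eigenvalues are real.
The sum of eigenvalues equals the trace of the matrix.
trace = 6 + 12 = 18

18


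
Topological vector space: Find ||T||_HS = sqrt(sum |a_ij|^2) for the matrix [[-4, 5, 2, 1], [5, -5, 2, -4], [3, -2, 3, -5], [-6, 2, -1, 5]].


The Hilbert-Schmidt norm is sqrt(sum of squares of all entries).
Sum of squares = (-4)^2 + 5^2 + 2^2 + 1^2 + 5^2 + (-5)^2 + 2^2 + (-4)^2 + 3^2 + (-2)^2 + 3^2 + (-5)^2 + (-6)^2 + 2^2 + (-1)^2 + 5^2
= 16 + 25 + 4 + 1 + 25 + 25 + 4 + 16 + 9 + 4 + 9 + 25 + 36 + 4 + 1 + 25 = 229
||T||_HS = sqrt(229) = 15.1327

15.1327


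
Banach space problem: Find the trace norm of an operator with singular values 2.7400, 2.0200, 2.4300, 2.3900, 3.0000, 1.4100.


The nuclear norm is the sum of all singular values.
||T||_1 = 2.7400 + 2.0200 + 2.4300 + 2.3900 + 3.0000 + 1.4100
= 13.9900

13.9900


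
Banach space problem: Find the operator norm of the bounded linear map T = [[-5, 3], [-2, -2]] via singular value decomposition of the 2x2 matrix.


A^T A = [[29, -11], [-11, 13]]
trace(A^T A) = 42, det(A^T A) = 256
discriminant = 42^2 - 4*256 = 740
Largest eigenvalue of A^T A = (trace + sqrt(disc))/2 = 34.6015
||T|| = sqrt(34.6015) = 5.8823

5.8823


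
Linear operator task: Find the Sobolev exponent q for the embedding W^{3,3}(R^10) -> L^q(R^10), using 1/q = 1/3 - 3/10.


Using the Sobolev embedding formula: 1/q = 1/p - k/n
1/q = 1/3 - 3/10 = 1/30
q = 1/(1/30) = 30

30.0000


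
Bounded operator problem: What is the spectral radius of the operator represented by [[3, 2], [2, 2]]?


For a 2x2 matrix, eigenvalues satisfy lambda^2 - (trace)*lambda + det = 0
trace = 3 + 2 = 5
det = 3*2 - 2*2 = 2
discriminant = 5^2 - 4*(2) = 17
spectral radius = max |eigenvalue| = 4.5616

4.5616


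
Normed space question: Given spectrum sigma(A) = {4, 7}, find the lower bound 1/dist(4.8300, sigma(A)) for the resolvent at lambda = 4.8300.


dist(4.8300, {4, 7}) = min(|4.8300 - 4|, |4.8300 - 7|)
= min(0.8300, 2.1700) = 0.8300
Resolvent bound = 1/0.8300 = 1.2048

1.2048


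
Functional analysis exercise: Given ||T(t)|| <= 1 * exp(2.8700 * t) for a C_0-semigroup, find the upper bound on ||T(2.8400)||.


||T(2.8400)|| <= 1 * exp(2.8700 * 2.8400)
= 1 * exp(8.1508)
= 1 * 3466.1509
= 3466.1509

3466.1509


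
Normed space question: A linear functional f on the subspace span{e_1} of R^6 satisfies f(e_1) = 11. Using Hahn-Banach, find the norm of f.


The norm of f is given by ||f|| = sup_{||x||=1} |f(x)|.
On span{e_1}, ||e_1|| = 1, so ||f|| = |f(e_1)| / ||e_1||
= |11| / 1 = 11.0000

11.0000


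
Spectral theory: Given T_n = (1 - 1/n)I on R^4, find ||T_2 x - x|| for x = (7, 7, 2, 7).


T_2 x - x = (1 - 1/2)x - x = -x/2
||x|| = sqrt(151) = 12.2882
||T_2 x - x|| = ||x||/2 = 12.2882/2 = 6.1441

6.1441


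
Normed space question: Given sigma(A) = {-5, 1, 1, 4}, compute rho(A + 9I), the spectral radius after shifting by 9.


Spectrum of A + 9I = {4, 10, 10, 13}
Spectral radius = max |lambda| over the shifted spectrum
= max(4, 10, 10, 13) = 13

13


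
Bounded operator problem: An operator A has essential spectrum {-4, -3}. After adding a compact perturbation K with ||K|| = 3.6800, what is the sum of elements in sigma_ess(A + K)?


By Weyl's theorem, the essential spectrum is invariant under compact perturbations.
sigma_ess(A + K) = sigma_ess(A) = {-4, -3}
Sum = -4 + -3 = -7

-7


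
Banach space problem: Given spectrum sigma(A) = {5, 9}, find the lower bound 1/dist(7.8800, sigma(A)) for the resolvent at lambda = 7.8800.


dist(7.8800, {5, 9}) = min(|7.8800 - 5|, |7.8800 - 9|)
= min(2.8800, 1.1200) = 1.1200
Resolvent bound = 1/1.1200 = 0.8929

0.8929


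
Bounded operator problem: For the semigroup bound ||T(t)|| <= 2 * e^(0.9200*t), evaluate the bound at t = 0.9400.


||T(0.9400)|| <= 2 * exp(0.9200 * 0.9400)
= 2 * exp(0.8648)
= 2 * 2.3745
= 4.7491

4.7491


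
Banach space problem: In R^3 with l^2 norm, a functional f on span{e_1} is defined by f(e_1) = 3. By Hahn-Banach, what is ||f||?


The norm of f is given by ||f|| = sup_{||x||=1} |f(x)|.
On span{e_1}, ||e_1|| = 1, so ||f|| = |f(e_1)| / ||e_1||
= |3| / 1 = 3.0000

3.0000


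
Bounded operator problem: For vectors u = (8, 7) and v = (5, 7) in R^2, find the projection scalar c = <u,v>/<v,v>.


Computing <u,v> = 8*5 + 7*7 = 89
Computing <v,v> = 5^2 + 7^2 = 74
Projection coefficient = 89/74 = 1.2027

1.2027


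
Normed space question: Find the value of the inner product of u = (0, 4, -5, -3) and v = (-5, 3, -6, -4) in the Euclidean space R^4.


Computing the standard inner product <u, v> = sum u_i * v_i
= 0*-5 + 4*3 + -5*-6 + -3*-4
= 0 + 12 + 30 + 12
= 54

54


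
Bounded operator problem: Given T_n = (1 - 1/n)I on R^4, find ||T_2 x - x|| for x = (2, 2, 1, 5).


T_2 x - x = (1 - 1/2)x - x = -x/2
||x|| = sqrt(34) = 5.8310
||T_2 x - x|| = ||x||/2 = 5.8310/2 = 2.9155

2.9155


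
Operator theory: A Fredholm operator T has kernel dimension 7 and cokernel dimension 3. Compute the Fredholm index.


The Fredholm index is defined as ind(T) = dim(ker T) - dim(coker T)
= 7 - 3
= 4

4
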